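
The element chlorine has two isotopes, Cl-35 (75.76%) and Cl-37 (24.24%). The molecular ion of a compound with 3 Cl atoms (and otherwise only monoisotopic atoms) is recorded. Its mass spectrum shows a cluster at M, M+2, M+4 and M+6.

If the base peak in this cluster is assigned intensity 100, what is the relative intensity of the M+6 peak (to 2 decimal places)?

Binomial terms of (0.7576 + 0.2424)^3: M 0.4348, M+2 0.4174, M+4 0.1335, M+6 0.0142 → M is the base peak.
P(M) = C(3,0) × 0.7576^3 × 0.2424^0 = 1 × 0.4348304 × 1.0000 = 0.434830 (base)
P(M+6) = C(3,3) × 0.7576^0 × 0.2424^3 = 1 × 1.0000 × 0.01424288 = 0.014243
Relative intensity = 0.014243 / 0.434830 × 100 = 3.28

3.28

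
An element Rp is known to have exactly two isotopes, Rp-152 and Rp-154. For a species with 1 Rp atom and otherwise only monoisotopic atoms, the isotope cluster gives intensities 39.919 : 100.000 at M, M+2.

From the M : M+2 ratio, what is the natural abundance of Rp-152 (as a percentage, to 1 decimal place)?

28.5%

Write p for the Rp-152 fraction. I(M+2)/I(M) = [C(1,1)·p^0·(1−p)] / p^1 = 1·(1−p)/p = 100.000/39.919 = 2.5051
(1−p)/p = 2.5051/1 = 2.5051  ⇒  p = 1/(1 + 2.5051) = 0.2853
Rp-152: 28.5%, Rp-154: 71.5%.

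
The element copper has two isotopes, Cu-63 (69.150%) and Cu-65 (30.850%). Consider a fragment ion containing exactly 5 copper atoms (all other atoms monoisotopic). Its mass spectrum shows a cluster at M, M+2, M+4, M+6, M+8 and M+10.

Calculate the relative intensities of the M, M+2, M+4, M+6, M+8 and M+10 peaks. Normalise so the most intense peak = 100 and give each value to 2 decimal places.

44.83 : 100.00 : 89.23 : 39.81 : 8.88 : 0.79

The 5 Cu atoms are independent, so intensities follow the terms of (0.69150 + 0.30850)^5.
P(M) = 0.69150^5 = 0.158111
P(M+2) = 5 × 0.69150^4 × 0.30850^1 = 0.352691
P(M+4) = 10 × 0.69150^3 × 0.30850^2 = 0.314693
P(M+6) = 10 × 0.69150^2 × 0.30850^3 = 0.140394
P(M+8) = 5 × 0.69150^1 × 0.30850^4 = 0.031317
P(M+10) = 0.30850^5 = 0.002794
The M+2 peak is largest (0.352691); scaling to 100 gives 44.83 : 100.00 : 89.23 : 39.81 : 8.88 : 0.79.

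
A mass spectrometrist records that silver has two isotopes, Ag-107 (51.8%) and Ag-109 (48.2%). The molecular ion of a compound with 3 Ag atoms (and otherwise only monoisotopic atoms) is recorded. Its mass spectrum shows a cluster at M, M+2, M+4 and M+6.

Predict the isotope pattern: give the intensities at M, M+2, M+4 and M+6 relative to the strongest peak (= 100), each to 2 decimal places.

Each Ag atom is independently Ag-107 (p = 0.518) or Ag-109 (q = 0.482); the cluster is the binomial expansion (p + q)^3.
P(M) = 0.518^3 = 0.138992
P(M+2) = 3 × 0.518^2 × 0.482^1 = 0.387997
P(M+4) = 3 × 0.518^1 × 0.482^2 = 0.361031
P(M+6) = 0.482^3 = 0.111980
The M+2 peak is largest (0.387997); scaling to 100 gives 35.82 : 100.00 : 93.05 : 28.86.

35.82 : 100.00 : 93.05 : 28.86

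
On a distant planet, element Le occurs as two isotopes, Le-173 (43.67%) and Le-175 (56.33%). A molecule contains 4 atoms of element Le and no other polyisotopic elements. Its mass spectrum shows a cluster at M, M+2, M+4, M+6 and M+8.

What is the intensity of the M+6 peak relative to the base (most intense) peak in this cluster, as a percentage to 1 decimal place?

86.0%

Binomial terms of (0.4367 + 0.5633)^4: M 0.0364, M+2 0.1877, M+4 0.3631, M+6 0.3122, M+8 0.1007 → M+4 is the base peak.
P(M+4) = C(4,2) × 0.4367^2 × 0.5633^2 = 6 × 0.19070689 × 0.31730689 = 0.363076 (base)
P(M+6) = C(4,3) × 0.4367^1 × 0.5633^3 = 4 × 0.4367 × 0.17873897 = 0.312221
Relative intensity = 0.312221 / 0.363076 × 100 = 86.0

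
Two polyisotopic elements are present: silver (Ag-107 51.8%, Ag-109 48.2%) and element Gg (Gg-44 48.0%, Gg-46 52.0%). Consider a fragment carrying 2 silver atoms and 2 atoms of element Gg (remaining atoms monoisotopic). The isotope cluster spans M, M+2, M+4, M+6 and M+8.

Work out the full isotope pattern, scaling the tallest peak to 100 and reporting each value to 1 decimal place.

Silver pattern (n=2): 0.268324 : 0.499352 : 0.232324
Element Gg pattern (n=2): 0.2304 : 0.4992 : 0.2704
Convolve the two distributions (both contribute in 2-u steps):
  M: 0.268324×0.2304 = 0.061822
  M+2: 0.268324×0.4992 + 0.499352×0.2304 = 0.248998
  M+4: 0.268324×0.2704 + 0.499352×0.4992 + 0.232324×0.2304 = 0.375359
  M+6: 0.499352×0.2704 + 0.232324×0.4992 = 0.251001
  M+8: 0.232324×0.2704 = 0.062820
Scale to base peak (0.375359) = 100: 16.5 : 66.3 : 100.0 : 66.9 : 16.7

16.5 : 66.3 : 100.0 : 66.9 : 16.7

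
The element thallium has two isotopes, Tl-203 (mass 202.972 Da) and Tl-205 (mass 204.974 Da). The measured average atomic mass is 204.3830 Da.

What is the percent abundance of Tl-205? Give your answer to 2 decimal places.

Let x be the fractional abundance of Tl-203; then Tl-205 has abundance 1 − x.
202.972·x + 204.974·(1 − x) = 204.3830
(202.972 − 204.974)·x = 204.3830 − 204.974
x = -0.5910 / -2.002 = 0.29520 → 29.52% Tl-203, 70.48% Tl-205.

70.48%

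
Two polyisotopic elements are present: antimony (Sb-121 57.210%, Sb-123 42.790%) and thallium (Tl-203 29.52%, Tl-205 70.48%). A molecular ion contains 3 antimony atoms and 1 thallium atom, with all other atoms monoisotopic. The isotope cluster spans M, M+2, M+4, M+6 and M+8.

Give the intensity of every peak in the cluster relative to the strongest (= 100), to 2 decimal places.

Antimony pattern (n=3): 0.18724742 : 0.42015297 : 0.3142518 : 0.07834781
Thallium pattern (n=1): 0.2952 : 0.7048
Convolve the two distributions (both contribute in 2-u steps):
  M: 0.18724742×0.2952 = 0.055275
  M+2: 0.18724742×0.7048 + 0.42015297×0.2952 = 0.256001
  M+4: 0.42015297×0.7048 + 0.3142518×0.2952 = 0.388891
  M+6: 0.3142518×0.7048 + 0.07834781×0.2952 = 0.244613
  M+8: 0.07834781×0.7048 = 0.055220
Scale to base peak (0.388891) = 100: 14.21 : 65.83 : 100.00 : 62.90 : 14.20

14.21 : 65.83 : 100.00 : 62.90 : 14.20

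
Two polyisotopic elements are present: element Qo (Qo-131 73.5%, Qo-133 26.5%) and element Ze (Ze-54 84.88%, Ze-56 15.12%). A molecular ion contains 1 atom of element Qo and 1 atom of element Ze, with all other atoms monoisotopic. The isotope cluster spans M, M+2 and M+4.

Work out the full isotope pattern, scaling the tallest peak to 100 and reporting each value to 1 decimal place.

100.0 : 53.9 : 6.4

Element Qo pattern (n=1): 0.7350 : 0.2650
Element Ze pattern (n=1): 0.8488 : 0.1512
Convolve the two distributions (both contribute in 2-u steps):
  M: 0.7350×0.8488 = 0.623868
  M+2: 0.7350×0.1512 + 0.2650×0.8488 = 0.336064
  M+4: 0.2650×0.1512 = 0.040068
Scale to base peak (0.623868) = 100: 100.0 : 53.9 : 6.4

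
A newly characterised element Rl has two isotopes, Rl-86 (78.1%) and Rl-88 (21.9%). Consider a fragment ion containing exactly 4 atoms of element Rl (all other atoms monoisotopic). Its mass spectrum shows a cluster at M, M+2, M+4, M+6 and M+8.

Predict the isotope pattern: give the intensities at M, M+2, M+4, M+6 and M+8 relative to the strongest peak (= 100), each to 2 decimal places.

89.16 : 100.00 : 42.06 : 7.86 : 0.55

The 4 Rl atoms are independent, so intensities follow the terms of (0.781 + 0.219)^4.
P(M) = 0.781^4 = 0.372052
P(M+2) = 4 × 0.781^3 × 0.219^1 = 0.417308
P(M+4) = 6 × 0.781^2 × 0.219^2 = 0.175526
P(M+6) = 4 × 0.781^1 × 0.219^3 = 0.032813
P(M+8) = 0.219^4 = 0.002300
The M+2 peak is largest (0.417308); scaling to 100 gives 89.16 : 100.00 : 42.06 : 7.86 : 0.55.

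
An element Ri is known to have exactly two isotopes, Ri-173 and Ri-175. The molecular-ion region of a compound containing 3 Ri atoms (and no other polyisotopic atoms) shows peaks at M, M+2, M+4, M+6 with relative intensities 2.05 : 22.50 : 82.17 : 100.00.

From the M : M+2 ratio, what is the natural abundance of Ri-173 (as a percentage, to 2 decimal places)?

21.47%

Let p = fractional abundance of Ri-173. I(M+2)/I(M) = [C(3,1)·p^2·(1−p)] / p^3 = 3·(1−p)/p = 22.50/2.05 = 10.9756
(1−p)/p = 10.9756/3 = 3.6585  ⇒  p = 1/(1 + 3.6585) = 0.2147
Ri-173: 21.47%, Ri-175: 78.53%.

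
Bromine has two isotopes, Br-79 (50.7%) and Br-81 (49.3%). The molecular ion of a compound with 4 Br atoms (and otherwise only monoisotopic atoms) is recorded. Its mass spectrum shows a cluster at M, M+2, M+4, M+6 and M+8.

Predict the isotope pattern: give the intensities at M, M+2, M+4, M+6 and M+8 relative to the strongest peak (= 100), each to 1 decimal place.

17.6 : 68.6 : 100.0 : 64.8 : 15.8

Each Br atom is independently Br-79 (p = 0.507) or Br-81 (q = 0.493); the cluster is the binomial expansion (p + q)^4.
P(M) = 0.507^4 = 0.066074
P(M+2) = 4 × 0.507^3 × 0.493^1 = 0.256999
P(M+4) = 6 × 0.507^2 × 0.493^2 = 0.374853
P(M+6) = 4 × 0.507^1 × 0.493^3 = 0.243001
P(M+8) = 0.493^4 = 0.059073
The M+4 peak is largest (0.374853); scaling to 100 gives 17.6 : 68.6 : 100.0 : 64.8 : 15.8.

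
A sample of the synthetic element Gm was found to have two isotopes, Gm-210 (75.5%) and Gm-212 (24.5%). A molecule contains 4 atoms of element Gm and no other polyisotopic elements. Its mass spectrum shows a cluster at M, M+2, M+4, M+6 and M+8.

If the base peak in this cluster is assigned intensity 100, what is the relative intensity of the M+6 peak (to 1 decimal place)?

10.5

Term probabilities: M 0.3249, M+2 0.4218, M+4 0.2053, M+6 0.0444, M+8 0.0036. Base peak = M+2.
P(M+2) = C(4,1) × 0.755^3 × 0.245^1 = 4 × 0.43036887 × 0.2450 = 0.421761 (base)
P(M+6) = C(4,3) × 0.755^1 × 0.245^3 = 4 × 0.7550 × 0.01470612 = 0.044412
Relative intensity = 0.044412 / 0.421761 × 100 = 10.5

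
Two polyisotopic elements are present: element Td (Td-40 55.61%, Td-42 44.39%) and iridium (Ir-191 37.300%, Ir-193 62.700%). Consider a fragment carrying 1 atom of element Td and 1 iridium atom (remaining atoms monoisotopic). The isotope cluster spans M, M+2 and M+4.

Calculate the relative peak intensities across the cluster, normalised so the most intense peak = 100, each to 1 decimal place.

40.3 : 100.0 : 54.1

Element Td pattern (n=1): 0.5561 : 0.4439
Iridium pattern (n=1): 0.3730 : 0.6270
Convolve the two distributions (both contribute in 2-u steps):
  M: 0.5561×0.3730 = 0.207425
  M+2: 0.5561×0.6270 + 0.4439×0.3730 = 0.514249
  M+4: 0.4439×0.6270 = 0.278325
Scale to base peak (0.514249) = 100: 40.3 : 100.0 : 54.1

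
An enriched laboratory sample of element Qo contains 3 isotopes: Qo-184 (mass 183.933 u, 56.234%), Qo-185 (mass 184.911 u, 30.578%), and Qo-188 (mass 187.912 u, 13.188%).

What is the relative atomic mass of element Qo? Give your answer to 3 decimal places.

Average mass = Σ (abundance × isotope mass) = 0.56234 × 183.933 + 0.30578 × 184.911 + 0.13188 × 187.912
= 103.4329 + 56.5421 + 24.7818 = 184.7568 u

184.757 u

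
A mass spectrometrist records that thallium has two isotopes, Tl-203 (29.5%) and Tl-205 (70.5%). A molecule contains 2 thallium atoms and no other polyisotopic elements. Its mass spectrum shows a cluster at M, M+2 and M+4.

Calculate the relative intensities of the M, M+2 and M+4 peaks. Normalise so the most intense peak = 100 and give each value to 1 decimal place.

17.5 : 83.7 : 100.0

Each Tl atom is independently Tl-203 (p = 0.295) or Tl-205 (q = 0.705); the cluster is the binomial expansion (p + q)^2.
P(M) = 0.295^2 = 0.087025
P(M+2) = 2 × 0.295^1 × 0.705^1 = 0.415950
P(M+4) = 0.705^2 = 0.497025
The M+4 peak is largest (0.497025); scaling to 100 gives 17.5 : 83.7 : 100.0.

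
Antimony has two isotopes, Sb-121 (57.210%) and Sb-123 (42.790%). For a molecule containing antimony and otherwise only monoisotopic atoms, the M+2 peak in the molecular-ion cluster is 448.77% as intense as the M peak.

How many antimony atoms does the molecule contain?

The M+2/M ratio from n Sb atoms is n · q/p = n · 0.42790/0.57210.
n = 4.4877 × 0.57210/0.42790 = 6.00 ≈ 6

6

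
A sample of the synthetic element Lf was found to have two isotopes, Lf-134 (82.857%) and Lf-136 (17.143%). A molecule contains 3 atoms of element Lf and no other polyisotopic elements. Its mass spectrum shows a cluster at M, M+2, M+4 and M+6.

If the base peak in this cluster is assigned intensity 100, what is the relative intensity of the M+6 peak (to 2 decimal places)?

(0.82857 + 0.17143)^3 gives M 0.5688, M+2 0.3531, M+4 0.0731, M+6 0.0050; the largest is M.
P(M) = C(3,0) × 0.82857^3 × 0.17143^0 = 1 × 0.56883671 × 1.0000 = 0.568837 (base)
P(M+6) = C(3,3) × 0.82857^0 × 0.17143^3 = 1 × 1.0000 × 0.00503803 = 0.005038
Relative intensity = 0.005038 / 0.568837 × 100 = 0.89

0.89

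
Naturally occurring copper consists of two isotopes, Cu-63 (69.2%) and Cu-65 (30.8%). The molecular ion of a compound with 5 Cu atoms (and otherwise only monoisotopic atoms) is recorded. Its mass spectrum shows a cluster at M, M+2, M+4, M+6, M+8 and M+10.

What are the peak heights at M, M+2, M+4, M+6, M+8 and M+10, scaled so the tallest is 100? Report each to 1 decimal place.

44.9 : 100.0 : 89.0 : 39.6 : 8.8 : 0.8

The 5 Cu atoms are independent, so intensities follow the terms of (0.692 + 0.308)^5.
P(M) = 0.692^5 = 0.158683
P(M+2) = 5 × 0.692^4 × 0.308^1 = 0.353139
P(M+4) = 10 × 0.692^3 × 0.308^2 = 0.314355
P(M+6) = 10 × 0.692^2 × 0.308^3 = 0.139915
P(M+8) = 5 × 0.692^1 × 0.308^4 = 0.031137
P(M+10) = 0.308^5 = 0.002772
The M+2 peak is largest (0.353139); scaling to 100 gives 44.9 : 100.0 : 89.0 : 39.6 : 8.8 : 0.8.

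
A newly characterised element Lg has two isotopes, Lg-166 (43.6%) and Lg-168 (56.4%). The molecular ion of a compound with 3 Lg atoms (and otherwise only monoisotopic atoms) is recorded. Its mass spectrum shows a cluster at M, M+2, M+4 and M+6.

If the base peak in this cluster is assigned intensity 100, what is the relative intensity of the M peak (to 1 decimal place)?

19.9

Term probabilities: M 0.0829, M+2 0.3216, M+4 0.4161, M+6 0.1794. Base peak = M+4.
P(M+4) = C(3,2) × 0.436^1 × 0.564^2 = 3 × 0.4360 × 0.318096 = 0.416070 (base)
P(M) = C(3,0) × 0.436^3 × 0.564^0 = 1 × 0.08288186 × 1.0000 = 0.082882
Relative intensity = 0.082882 / 0.416070 × 100 = 19.9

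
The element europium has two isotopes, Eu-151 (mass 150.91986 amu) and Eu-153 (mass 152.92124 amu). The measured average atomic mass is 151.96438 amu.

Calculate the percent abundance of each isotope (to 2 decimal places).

Eu-151: 47.81%, Eu-153: 52.19%

Writing the weighted mean with unknown fraction x of Eu-151:
150.91986·x + 152.92124·(1 − x) = 151.96438
(150.91986 − 152.92124)·x = 151.96438 − 152.92124
x = -0.95686 / -2.00138 = 0.47810 → 47.81% Eu-151, 52.19% Eu-153.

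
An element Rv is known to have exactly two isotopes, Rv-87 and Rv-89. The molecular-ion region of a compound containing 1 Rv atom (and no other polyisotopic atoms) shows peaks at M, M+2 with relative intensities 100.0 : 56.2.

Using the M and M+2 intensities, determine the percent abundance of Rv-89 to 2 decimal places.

35.98%

Let p = fractional abundance of Rv-87. I(M+2)/I(M) = [C(1,1)·p^0·(1−p)] / p^1 = 1·(1−p)/p = 56.2/100.0 = 0.5620
(1−p)/p = 0.5620/1 = 0.5620  ⇒  p = 1/(1 + 0.5620) = 0.6402
Rv-87: 64.02%, Rv-89: 35.98%.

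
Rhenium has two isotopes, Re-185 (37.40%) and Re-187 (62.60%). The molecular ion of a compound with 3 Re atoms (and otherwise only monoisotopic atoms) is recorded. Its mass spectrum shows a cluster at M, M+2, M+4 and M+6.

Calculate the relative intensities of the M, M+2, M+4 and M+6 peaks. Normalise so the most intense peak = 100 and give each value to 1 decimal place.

Each Re atom is independently Re-185 (p = 0.3740) or Re-187 (q = 0.6260); the cluster is the binomial expansion (p + q)^3.
P(M) = 0.3740^3 = 0.052314
P(M+2) = 3 × 0.3740^2 × 0.6260^1 = 0.262687
P(M+4) = 3 × 0.3740^1 × 0.6260^2 = 0.439685
P(M+6) = 0.6260^3 = 0.245314
The M+4 peak is largest (0.439685); scaling to 100 gives 11.9 : 59.7 : 100.0 : 55.8.

11.9 : 59.7 : 100.0 : 55.8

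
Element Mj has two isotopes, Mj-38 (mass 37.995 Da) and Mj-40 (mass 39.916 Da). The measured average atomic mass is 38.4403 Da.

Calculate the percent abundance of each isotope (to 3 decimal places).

Let x be the fractional abundance of Mj-38; then Mj-40 has abundance 1 − x.
37.995·x + 39.916·(1 − x) = 38.4403
(37.995 − 39.916)·x = 38.4403 − 39.916
x = -1.4757 / -1.921 = 0.76819 → 76.819% Mj-38, 23.181% Mj-40.

Mj-38: 76.819%, Mj-40: 23.181%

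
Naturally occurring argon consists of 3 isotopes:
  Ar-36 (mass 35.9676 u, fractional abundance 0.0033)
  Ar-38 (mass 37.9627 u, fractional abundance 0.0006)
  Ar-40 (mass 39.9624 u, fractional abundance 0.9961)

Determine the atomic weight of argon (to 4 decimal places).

39.9480 u

Average mass = Σ (abundance × isotope mass) = 0.0033 × 35.9676 + 0.0006 × 37.9627 + 0.9961 × 39.9624
= 0.11869 + 0.02278 + 39.80655 = 39.94802 u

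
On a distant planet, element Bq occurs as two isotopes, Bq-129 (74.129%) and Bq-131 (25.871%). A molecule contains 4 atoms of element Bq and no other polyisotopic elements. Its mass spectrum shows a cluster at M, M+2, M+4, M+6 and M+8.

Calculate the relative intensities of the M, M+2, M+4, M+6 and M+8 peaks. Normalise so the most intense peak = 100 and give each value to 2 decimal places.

Each Bq atom is independently Bq-129 (p = 0.74129) or Bq-131 (q = 0.25871); the cluster is the binomial expansion (p + q)^4.
P(M) = 0.74129^4 = 0.301962
P(M+2) = 4 × 0.74129^3 × 0.25871^1 = 0.421539
P(M+4) = 6 × 0.74129^2 × 0.25871^2 = 0.220675
P(M+6) = 4 × 0.74129^1 × 0.25871^3 = 0.051344
P(M+8) = 0.25871^4 = 0.004480
The M+2 peak is largest (0.421539); scaling to 100 gives 71.63 : 100.00 : 52.35 : 12.18 : 1.06.

71.63 : 100.00 : 52.35 : 12.18 : 1.06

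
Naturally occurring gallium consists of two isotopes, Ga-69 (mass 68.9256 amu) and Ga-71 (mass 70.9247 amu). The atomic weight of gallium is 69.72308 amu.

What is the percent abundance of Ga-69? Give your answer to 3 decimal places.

With x = fraction of Ga-69 (so Ga-71 is 1 − x):
68.9256·x + 70.9247·(1 − x) = 69.72308
(68.9256 − 70.9247)·x = 69.72308 − 70.9247
x = -1.20162 / -1.9991 = 0.60108 → 60.108% Ga-69, 39.892% Ga-71.

60.108%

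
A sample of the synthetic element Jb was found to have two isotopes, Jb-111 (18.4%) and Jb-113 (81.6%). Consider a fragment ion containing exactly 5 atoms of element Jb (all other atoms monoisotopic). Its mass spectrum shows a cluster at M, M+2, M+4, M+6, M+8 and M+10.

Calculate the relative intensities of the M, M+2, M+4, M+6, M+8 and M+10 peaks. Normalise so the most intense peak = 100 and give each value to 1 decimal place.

0.1 : 1.1 : 10.2 : 45.1 : 100.0 : 88.7

Expanding (0.184 + 0.816)^5:
P(M) = 0.184^5 = 0.000211
P(M+2) = 5 × 0.184^4 × 0.816^1 = 0.004677
P(M+4) = 10 × 0.184^3 × 0.816^2 = 0.041480
P(M+6) = 10 × 0.184^2 × 0.816^3 = 0.183953
P(M+8) = 5 × 0.184^1 × 0.816^4 = 0.407895
P(M+10) = 0.816^5 = 0.361785
The M+8 peak is largest (0.407895); scaling to 100 gives 0.1 : 1.1 : 10.2 : 45.1 : 100.0 : 88.7.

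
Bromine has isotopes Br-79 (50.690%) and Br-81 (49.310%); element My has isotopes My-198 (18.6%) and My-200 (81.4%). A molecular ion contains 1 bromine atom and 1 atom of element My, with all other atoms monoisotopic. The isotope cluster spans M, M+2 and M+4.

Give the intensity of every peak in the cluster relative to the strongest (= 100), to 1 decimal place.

18.7 : 100.0 : 79.6

Bromine pattern (n=1): 0.5069 : 0.4931
Element My pattern (n=1): 0.1860 : 0.8140
Convolve the two distributions (both contribute in 2-u steps):
  M: 0.5069×0.1860 = 0.094283
  M+2: 0.5069×0.8140 + 0.4931×0.1860 = 0.504333
  M+4: 0.4931×0.8140 = 0.401383
Scale to base peak (0.504333) = 100: 18.7 : 100.0 : 79.6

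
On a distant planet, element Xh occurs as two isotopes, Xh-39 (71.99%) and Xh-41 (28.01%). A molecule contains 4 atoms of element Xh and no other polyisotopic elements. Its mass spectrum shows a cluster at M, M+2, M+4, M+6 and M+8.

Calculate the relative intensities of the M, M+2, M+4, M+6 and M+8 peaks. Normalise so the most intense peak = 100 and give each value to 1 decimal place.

64.3 : 100.0 : 58.4 : 15.1 : 1.5

Each Xh atom is independently Xh-39 (p = 0.7199) or Xh-41 (q = 0.2801); the cluster is the binomial expansion (p + q)^4.
P(M) = 0.7199^4 = 0.268589
P(M+2) = 4 × 0.7199^3 × 0.2801^1 = 0.418013
P(M+4) = 6 × 0.7199^2 × 0.2801^2 = 0.243962
P(M+6) = 4 × 0.7199^1 × 0.2801^3 = 0.063281
P(M+8) = 0.2801^4 = 0.006155
The M+2 peak is largest (0.418013); scaling to 100 gives 64.3 : 100.0 : 58.4 : 15.1 : 1.5.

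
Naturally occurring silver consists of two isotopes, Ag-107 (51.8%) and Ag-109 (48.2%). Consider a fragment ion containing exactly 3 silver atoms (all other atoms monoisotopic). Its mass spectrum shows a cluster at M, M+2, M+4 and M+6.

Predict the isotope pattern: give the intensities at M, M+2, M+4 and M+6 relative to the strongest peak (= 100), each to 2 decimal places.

The 3 Ag atoms are independent, so intensities follow the terms of (0.518 + 0.482)^3.
P(M) = 0.518^3 = 0.138992
P(M+2) = 3 × 0.518^2 × 0.482^1 = 0.387997
P(M+4) = 3 × 0.518^1 × 0.482^2 = 0.361031
P(M+6) = 0.482^3 = 0.111980
The M+2 peak is largest (0.387997); scaling to 100 gives 35.82 : 100.00 : 93.05 : 28.86.

35.82 : 100.00 : 93.05 : 28.86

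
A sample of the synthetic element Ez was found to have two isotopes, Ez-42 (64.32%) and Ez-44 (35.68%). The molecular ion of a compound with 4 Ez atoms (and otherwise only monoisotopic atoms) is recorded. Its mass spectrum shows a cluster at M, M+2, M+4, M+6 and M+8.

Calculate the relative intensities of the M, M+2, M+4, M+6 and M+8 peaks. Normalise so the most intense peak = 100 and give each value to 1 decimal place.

Each Ez atom is independently Ez-42 (p = 0.6432) or Ez-44 (q = 0.3568); the cluster is the binomial expansion (p + q)^4.
P(M) = 0.6432^4 = 0.171153
P(M+2) = 4 × 0.6432^3 × 0.3568^1 = 0.379772
P(M+4) = 6 × 0.6432^2 × 0.3568^2 = 0.316004
P(M+6) = 4 × 0.6432^1 × 0.3568^3 = 0.116864
P(M+8) = 0.3568^4 = 0.016207
The M+2 peak is largest (0.379772); scaling to 100 gives 45.1 : 100.0 : 83.2 : 30.8 : 4.3.

45.1 : 100.0 : 83.2 : 30.8 : 4.3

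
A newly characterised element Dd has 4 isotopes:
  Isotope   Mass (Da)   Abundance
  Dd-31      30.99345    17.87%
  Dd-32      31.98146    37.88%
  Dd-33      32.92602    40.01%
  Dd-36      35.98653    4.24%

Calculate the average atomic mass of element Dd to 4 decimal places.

Average mass = Σ (abundance × isotope mass) = 0.1787 × 30.99345 + 0.3788 × 31.98146 + 0.4001 × 32.92602 + 0.0424 × 35.98653
= 5.538530 + 12.114577 + 13.173701 + 1.525829 = 32.352637 Da

32.3526 Da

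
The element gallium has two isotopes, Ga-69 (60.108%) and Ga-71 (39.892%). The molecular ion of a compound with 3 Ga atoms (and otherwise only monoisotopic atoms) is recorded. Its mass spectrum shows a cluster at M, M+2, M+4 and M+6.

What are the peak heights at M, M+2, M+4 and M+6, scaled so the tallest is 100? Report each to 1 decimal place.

50.2 : 100.0 : 66.4 : 14.7

Expanding (0.60108 + 0.39892)^3:
P(M) = 0.60108^3 = 0.217169
P(M+2) = 3 × 0.60108^2 × 0.39892^1 = 0.432386
P(M+4) = 3 × 0.60108^1 × 0.39892^2 = 0.286963
P(M+6) = 0.39892^3 = 0.063483
The M+2 peak is largest (0.432386); scaling to 100 gives 50.2 : 100.0 : 66.4 : 14.7.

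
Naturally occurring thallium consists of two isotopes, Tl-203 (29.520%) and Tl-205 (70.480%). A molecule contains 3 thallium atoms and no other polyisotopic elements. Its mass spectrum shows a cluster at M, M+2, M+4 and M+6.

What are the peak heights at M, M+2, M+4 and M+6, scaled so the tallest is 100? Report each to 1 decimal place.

5.8 : 41.9 : 100.0 : 79.6

Expanding (0.29520 + 0.70480)^3:
P(M) = 0.29520^3 = 0.025725
P(M+2) = 3 × 0.29520^2 × 0.70480^1 = 0.184255
P(M+4) = 3 × 0.29520^1 × 0.70480^2 = 0.439916
P(M+6) = 0.70480^3 = 0.350104
The M+4 peak is largest (0.439916); scaling to 100 gives 5.8 : 41.9 : 100.0 : 79.6.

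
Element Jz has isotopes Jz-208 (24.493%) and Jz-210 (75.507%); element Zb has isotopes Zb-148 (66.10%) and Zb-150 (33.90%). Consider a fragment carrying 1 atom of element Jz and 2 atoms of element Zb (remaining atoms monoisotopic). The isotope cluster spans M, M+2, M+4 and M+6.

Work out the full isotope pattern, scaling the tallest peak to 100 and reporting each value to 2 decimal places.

24.34 : 100.00 : 83.37 : 19.74

Element Jz pattern (n=1): 0.24493 : 0.75507
Element Zb pattern (n=2): 0.436921 : 0.448158 : 0.114921
Convolve the two distributions (both contribute in 2-u steps):
  M: 0.24493×0.436921 = 0.107015
  M+2: 0.24493×0.448158 + 0.75507×0.436921 = 0.439673
  M+4: 0.24493×0.114921 + 0.75507×0.448158 = 0.366538
  M+6: 0.75507×0.114921 = 0.086773
Scale to base peak (0.439673) = 100: 24.34 : 100.00 : 83.37 : 19.74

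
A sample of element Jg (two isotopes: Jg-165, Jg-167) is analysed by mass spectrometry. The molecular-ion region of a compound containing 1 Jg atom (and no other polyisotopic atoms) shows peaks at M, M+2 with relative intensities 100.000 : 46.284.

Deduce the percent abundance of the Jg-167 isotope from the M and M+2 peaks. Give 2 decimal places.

31.64%

Write p for the Jg-165 fraction. I(M+2)/I(M) = [C(1,1)·p^0·(1−p)] / p^1 = 1·(1−p)/p = 46.284/100.000 = 0.4628
(1−p)/p = 0.4628/1 = 0.4628  ⇒  p = 1/(1 + 0.4628) = 0.6836
Jg-165: 68.36%, Jg-167: 31.64%.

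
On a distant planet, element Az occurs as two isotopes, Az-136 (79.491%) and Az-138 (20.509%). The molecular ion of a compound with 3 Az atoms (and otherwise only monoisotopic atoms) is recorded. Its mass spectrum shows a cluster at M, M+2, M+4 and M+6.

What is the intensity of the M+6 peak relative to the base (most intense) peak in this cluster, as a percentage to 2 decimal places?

Binomial terms of (0.79491 + 0.20509)^3: M 0.5023, M+2 0.3888, M+4 0.1003, M+6 0.0086 → M is the base peak.
P(M) = C(3,0) × 0.79491^3 × 0.20509^0 = 1 × 0.50228925 × 1.0000 = 0.502289 (base)
P(M+6) = C(3,3) × 0.79491^0 × 0.20509^3 = 1 × 1.0000 × 0.00862648 = 0.008626
Relative intensity = 0.008626 / 0.502289 × 100 = 1.72

1.72%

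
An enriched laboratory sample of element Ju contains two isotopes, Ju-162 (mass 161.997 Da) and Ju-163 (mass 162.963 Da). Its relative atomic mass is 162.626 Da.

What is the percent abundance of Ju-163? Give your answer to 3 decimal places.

65.114%

Let x be the fractional abundance of Ju-162; then Ju-163 has abundance 1 − x.
161.997·x + 162.963·(1 − x) = 162.626
(161.997 − 162.963)·x = 162.626 − 162.963
x = -0.337 / -0.966 = 0.34886 → 34.886% Ju-162, 65.114% Ju-163.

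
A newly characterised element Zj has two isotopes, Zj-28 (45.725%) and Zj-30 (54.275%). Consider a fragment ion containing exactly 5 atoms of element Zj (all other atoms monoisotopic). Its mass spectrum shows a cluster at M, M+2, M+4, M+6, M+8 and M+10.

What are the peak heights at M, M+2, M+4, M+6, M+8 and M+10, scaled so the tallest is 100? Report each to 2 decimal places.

5.98 : 35.49 : 84.25 : 100.00 : 59.35 : 14.09

The 5 Zj atoms are independent, so intensities follow the terms of (0.45725 + 0.54275)^5.
P(M) = 0.45725^5 = 0.019988
P(M+2) = 5 × 0.45725^4 × 0.54275^1 = 0.118627
P(M+4) = 10 × 0.45725^3 × 0.54275^2 = 0.281618
P(M+6) = 10 × 0.45725^2 × 0.54275^3 = 0.334277
P(M+8) = 5 × 0.45725^1 × 0.54275^4 = 0.198391
P(M+10) = 0.54275^5 = 0.047098
The M+6 peak is largest (0.334277); scaling to 100 gives 5.98 : 35.49 : 84.25 : 100.00 : 59.35 : 14.09.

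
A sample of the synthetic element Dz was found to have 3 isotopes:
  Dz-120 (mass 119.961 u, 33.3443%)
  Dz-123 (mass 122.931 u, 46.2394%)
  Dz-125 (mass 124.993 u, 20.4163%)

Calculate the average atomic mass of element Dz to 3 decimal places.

Average mass = Σ (abundance × isotope mass) = 0.333443 × 119.961 + 0.462394 × 122.931 + 0.204163 × 124.993
= 40.0002 + 56.8426 + 25.5189 = 122.3617 u

122.362 u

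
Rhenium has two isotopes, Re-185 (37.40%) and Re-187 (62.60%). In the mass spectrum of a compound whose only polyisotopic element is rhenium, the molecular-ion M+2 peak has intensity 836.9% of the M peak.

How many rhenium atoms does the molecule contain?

5

For n independent Re atoms, I(M+2)/I(M) = n · (abundance Re-187) / (abundance Re-185) = n · 0.6260/0.3740.
n = 8.369 × 0.3740/0.6260 = 5.00 ≈ 5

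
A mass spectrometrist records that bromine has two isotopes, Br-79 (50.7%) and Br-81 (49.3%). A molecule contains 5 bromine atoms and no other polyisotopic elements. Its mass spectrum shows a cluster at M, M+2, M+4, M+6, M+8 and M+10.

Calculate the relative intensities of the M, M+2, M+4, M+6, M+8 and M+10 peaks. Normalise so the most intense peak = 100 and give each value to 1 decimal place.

10.6 : 51.4 : 100.0 : 97.2 : 47.3 : 9.2

The 5 Br atoms are independent, so intensities follow the terms of (0.507 + 0.493)^5.
P(M) = 0.507^5 = 0.033500
P(M+2) = 5 × 0.507^4 × 0.493^1 = 0.162873
P(M+4) = 10 × 0.507^3 × 0.493^2 = 0.316751
P(M+6) = 10 × 0.507^2 × 0.493^3 = 0.308004
P(M+8) = 5 × 0.507^1 × 0.493^4 = 0.149750
P(M+10) = 0.493^5 = 0.029123
The M+4 peak is largest (0.316751); scaling to 100 gives 10.6 : 51.4 : 100.0 : 97.2 : 47.3 : 9.2.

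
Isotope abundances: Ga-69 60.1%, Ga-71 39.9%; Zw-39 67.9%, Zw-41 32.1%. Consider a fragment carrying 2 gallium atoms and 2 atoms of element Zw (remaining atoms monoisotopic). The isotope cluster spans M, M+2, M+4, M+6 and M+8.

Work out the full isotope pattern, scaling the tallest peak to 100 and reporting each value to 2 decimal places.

43.99 : 100.00 : 84.45 : 31.39 : 4.33

Gallium pattern (n=2): 0.361201 : 0.479598 : 0.159201
Element Zw pattern (n=2): 0.461041 : 0.435918 : 0.103041
Convolve the two distributions (both contribute in 2-u steps):
  M: 0.361201×0.461041 = 0.166528
  M+2: 0.361201×0.435918 + 0.479598×0.461041 = 0.378568
  M+4: 0.361201×0.103041 + 0.479598×0.435918 + 0.159201×0.461041 = 0.319682
  M+6: 0.479598×0.103041 + 0.159201×0.435918 = 0.118817
  M+8: 0.159201×0.103041 = 0.016404
Scale to base peak (0.378568) = 100: 43.99 : 100.00 : 84.45 : 31.39 : 4.33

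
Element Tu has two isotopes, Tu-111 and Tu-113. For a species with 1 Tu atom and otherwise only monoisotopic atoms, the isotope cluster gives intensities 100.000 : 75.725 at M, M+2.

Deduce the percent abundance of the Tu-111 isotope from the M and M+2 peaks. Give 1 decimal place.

Write p for the Tu-111 fraction. I(M+2)/I(M) = [C(1,1)·p^0·(1−p)] / p^1 = 1·(1−p)/p = 75.725/100.000 = 0.7572
(1−p)/p = 0.7572/1 = 0.7572  ⇒  p = 1/(1 + 0.7572) = 0.5691
Tu-111: 56.9%, Tu-113: 43.1%.

56.9%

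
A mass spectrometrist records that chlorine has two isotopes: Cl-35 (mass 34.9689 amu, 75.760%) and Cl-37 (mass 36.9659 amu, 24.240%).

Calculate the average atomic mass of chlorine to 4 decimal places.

35.4530 amu

Ar = Σ fᵢ·mᵢ = 0.75760 × 34.9689 + 0.24240 × 36.9659
= 26.49244 + 8.96053 = 35.45297 amu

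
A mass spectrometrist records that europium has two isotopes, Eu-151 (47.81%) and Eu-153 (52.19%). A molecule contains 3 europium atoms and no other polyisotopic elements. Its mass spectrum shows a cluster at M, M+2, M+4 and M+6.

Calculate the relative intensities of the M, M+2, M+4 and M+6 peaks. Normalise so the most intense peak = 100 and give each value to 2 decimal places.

The 3 Eu atoms are independent, so intensities follow the terms of (0.4781 + 0.5219)^3.
P(M) = 0.4781^3 = 0.109284
P(M+2) = 3 × 0.4781^2 × 0.5219^1 = 0.357887
P(M+4) = 3 × 0.4781^1 × 0.5219^2 = 0.390674
P(M+6) = 0.5219^3 = 0.142155
The M+4 peak is largest (0.390674); scaling to 100 gives 27.97 : 91.61 : 100.00 : 36.39.

27.97 : 91.61 : 100.00 : 36.39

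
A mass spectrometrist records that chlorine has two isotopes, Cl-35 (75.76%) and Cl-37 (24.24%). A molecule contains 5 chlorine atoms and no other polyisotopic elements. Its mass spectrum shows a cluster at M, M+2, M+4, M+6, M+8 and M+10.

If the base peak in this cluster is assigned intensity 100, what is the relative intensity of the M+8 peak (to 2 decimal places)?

3.28

(0.7576 + 0.2424)^5 gives M 0.2496, M+2 0.3993, M+4 0.2555, M+6 0.0817, M+8 0.0131, M+10 0.0008; the largest is M+2.
P(M+2) = C(5,1) × 0.7576^4 × 0.2424^1 = 5 × 0.32942751 × 0.2424 = 0.399266 (base)
P(M+8) = C(5,4) × 0.7576^1 × 0.2424^4 = 5 × 0.7576 × 0.00345247 = 0.013078
Relative intensity = 0.013078 / 0.399266 × 100 = 3.28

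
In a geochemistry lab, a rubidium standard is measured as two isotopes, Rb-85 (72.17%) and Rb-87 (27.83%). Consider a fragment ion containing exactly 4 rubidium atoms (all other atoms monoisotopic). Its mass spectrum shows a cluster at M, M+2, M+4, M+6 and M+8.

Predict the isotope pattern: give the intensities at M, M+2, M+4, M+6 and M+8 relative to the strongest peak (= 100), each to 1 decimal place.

64.8 : 100.0 : 57.8 : 14.9 : 1.4

Each Rb atom is independently Rb-85 (p = 0.7217) or Rb-87 (q = 0.2783); the cluster is the binomial expansion (p + q)^4.
P(M) = 0.7217^4 = 0.271286
P(M+2) = 4 × 0.7217^3 × 0.2783^1 = 0.418450
P(M+4) = 6 × 0.7217^2 × 0.2783^2 = 0.242042
P(M+6) = 4 × 0.7217^1 × 0.2783^3 = 0.062224
P(M+8) = 0.2783^4 = 0.005999
The M+2 peak is largest (0.418450); scaling to 100 gives 64.8 : 100.0 : 57.8 : 14.9 : 1.4.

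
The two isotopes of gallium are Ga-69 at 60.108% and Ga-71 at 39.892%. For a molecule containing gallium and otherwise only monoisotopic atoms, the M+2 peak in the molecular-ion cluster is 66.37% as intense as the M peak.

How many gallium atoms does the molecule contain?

With n Ga atoms, P(M+2)/P(M) = C(n,1)·p^(n−1)q / p^n = n·q/p = n · 0.39892/0.60108.
n = 0.6637 × 0.60108/0.39892 = 1.00 ≈ 1

1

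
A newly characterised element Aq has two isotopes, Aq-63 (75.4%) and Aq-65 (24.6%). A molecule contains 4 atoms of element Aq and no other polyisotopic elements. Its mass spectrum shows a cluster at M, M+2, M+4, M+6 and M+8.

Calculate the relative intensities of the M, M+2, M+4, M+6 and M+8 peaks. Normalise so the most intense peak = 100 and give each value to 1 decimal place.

76.6 : 100.0 : 48.9 : 10.6 : 0.9

The 4 Aq atoms are independent, so intensities follow the terms of (0.754 + 0.246)^4.
P(M) = 0.754^4 = 0.323210
P(M+2) = 4 × 0.754^3 × 0.246^1 = 0.421802
P(M+4) = 6 × 0.754^2 × 0.246^2 = 0.206426
P(M+6) = 4 × 0.754^1 × 0.246^3 = 0.044899
P(M+8) = 0.246^4 = 0.003662
The M+2 peak is largest (0.421802); scaling to 100 gives 76.6 : 100.0 : 48.9 : 10.6 : 0.9.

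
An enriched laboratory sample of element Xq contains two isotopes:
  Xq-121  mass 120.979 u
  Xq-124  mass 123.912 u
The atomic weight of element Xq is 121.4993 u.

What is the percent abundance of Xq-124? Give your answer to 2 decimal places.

Writing the weighted mean with unknown fraction x of Xq-121:
120.979·x + 123.912·(1 − x) = 121.4993
(120.979 − 123.912)·x = 121.4993 − 123.912
x = -2.4127 / -2.933 = 0.82260 → 82.26% Xq-121, 17.74% Xq-124.

17.74%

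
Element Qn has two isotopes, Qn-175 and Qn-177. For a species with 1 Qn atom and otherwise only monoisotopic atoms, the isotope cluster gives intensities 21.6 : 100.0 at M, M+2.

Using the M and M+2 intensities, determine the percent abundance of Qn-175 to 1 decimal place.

17.8%

Write p for the Qn-175 fraction. I(M+2)/I(M) = [C(1,1)·p^0·(1−p)] / p^1 = 1·(1−p)/p = 100.0/21.6 = 4.6296
(1−p)/p = 4.6296/1 = 4.6296  ⇒  p = 1/(1 + 4.6296) = 0.1776
Qn-175: 17.8%, Qn-177: 82.2%.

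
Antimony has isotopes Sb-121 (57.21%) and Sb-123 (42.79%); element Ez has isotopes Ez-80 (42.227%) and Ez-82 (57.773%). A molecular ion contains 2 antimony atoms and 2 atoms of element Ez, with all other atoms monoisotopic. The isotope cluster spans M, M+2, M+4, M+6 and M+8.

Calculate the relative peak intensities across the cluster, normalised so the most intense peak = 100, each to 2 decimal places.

15.33 : 64.87 : 100.00 : 66.38 : 16.05

Antimony pattern (n=2): 0.32729841 : 0.48960318 : 0.18309841
Element Ez pattern (n=2): 0.17831195 : 0.48791609 : 0.33377195
Convolve the two distributions (both contribute in 2-u steps):
  M: 0.32729841×0.17831195 = 0.058361
  M+2: 0.32729841×0.48791609 + 0.48960318×0.17831195 = 0.246996
  M+4: 0.32729841×0.33377195 + 0.48960318×0.48791609 + 0.18309841×0.17831195 = 0.380777
  M+6: 0.48960318×0.33377195 + 0.18309841×0.48791609 = 0.252752
  M+8: 0.18309841×0.33377195 = 0.061113
Scale to base peak (0.380777) = 100: 15.33 : 64.87 : 100.00 : 66.38 : 16.05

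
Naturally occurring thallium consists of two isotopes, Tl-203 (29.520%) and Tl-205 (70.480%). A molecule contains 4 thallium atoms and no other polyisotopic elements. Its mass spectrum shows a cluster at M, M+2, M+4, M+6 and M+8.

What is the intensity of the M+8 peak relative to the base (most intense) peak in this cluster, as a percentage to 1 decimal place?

(0.29520 + 0.70480)^4 gives M 0.0076, M+2 0.0725, M+4 0.2597, M+6 0.4134, M+8 0.2468; the largest is M+6.
P(M+6) = C(4,3) × 0.29520^1 × 0.70480^3 = 4 × 0.2952 × 0.35010449 = 0.413403 (base)
P(M+8) = C(4,4) × 0.29520^0 × 0.70480^4 = 1 × 1.0000 × 0.24675365 = 0.246754
Relative intensity = 0.246754 / 0.413403 × 100 = 59.7

59.7%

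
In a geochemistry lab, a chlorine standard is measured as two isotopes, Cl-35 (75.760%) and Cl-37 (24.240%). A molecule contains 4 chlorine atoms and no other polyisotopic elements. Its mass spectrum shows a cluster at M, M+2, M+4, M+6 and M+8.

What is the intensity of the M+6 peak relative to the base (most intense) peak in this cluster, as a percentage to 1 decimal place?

10.2%

Term probabilities: M 0.3294, M+2 0.4216, M+4 0.2023, M+6 0.0432, M+8 0.0035. Base peak = M+2.
P(M+2) = C(4,1) × 0.75760^3 × 0.24240^1 = 4 × 0.4348304 × 0.2424 = 0.421612 (base)
P(M+6) = C(4,3) × 0.75760^1 × 0.24240^3 = 4 × 0.7576 × 0.01424288 = 0.043162
Relative intensity = 0.043162 / 0.421612 × 100 = 10.2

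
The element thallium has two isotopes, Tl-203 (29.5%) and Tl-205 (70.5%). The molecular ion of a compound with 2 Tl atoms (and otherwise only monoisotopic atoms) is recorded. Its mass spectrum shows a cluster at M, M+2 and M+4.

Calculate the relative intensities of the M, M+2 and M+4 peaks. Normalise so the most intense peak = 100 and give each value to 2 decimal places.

Each Tl atom is independently Tl-203 (p = 0.295) or Tl-205 (q = 0.705); the cluster is the binomial expansion (p + q)^2.
P(M) = 0.295^2 = 0.087025
P(M+2) = 2 × 0.295^1 × 0.705^1 = 0.415950
P(M+4) = 0.705^2 = 0.497025
The M+4 peak is largest (0.497025); scaling to 100 gives 17.51 : 83.69 : 100.00.

17.51 : 83.69 : 100.00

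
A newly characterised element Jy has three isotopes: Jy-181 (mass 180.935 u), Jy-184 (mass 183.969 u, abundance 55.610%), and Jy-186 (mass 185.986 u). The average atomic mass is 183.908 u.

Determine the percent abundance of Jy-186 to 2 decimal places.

The remaining 44.390% is split between Jy-181 (fraction x) and Jy-186 (fraction 0.44390 − x).
Substituting: 180.935x + 185.986(0.44390 − x) = 81.6028391
(180.935 − 185.986)x = -0.9563463  ⇒  x = 0.18934, y = 0.25456
Jy-181: 18.93%, Jy-186: 25.46%.

25.46%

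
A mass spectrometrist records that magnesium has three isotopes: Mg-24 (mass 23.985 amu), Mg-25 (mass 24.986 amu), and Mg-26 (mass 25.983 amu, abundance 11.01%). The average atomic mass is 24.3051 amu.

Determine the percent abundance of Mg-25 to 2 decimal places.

The remaining 88.99% is split between Mg-24 (fraction x) and Mg-25 (fraction 0.8899 − x).
Substituting: 23.985x + 24.986(0.8899 − x) = 21.4443717
(23.985 − 24.986)x = -0.7906697  ⇒  x = 0.78988, y = 0.10002
Mg-24: 78.99%, Mg-25: 10.00%.

10.00%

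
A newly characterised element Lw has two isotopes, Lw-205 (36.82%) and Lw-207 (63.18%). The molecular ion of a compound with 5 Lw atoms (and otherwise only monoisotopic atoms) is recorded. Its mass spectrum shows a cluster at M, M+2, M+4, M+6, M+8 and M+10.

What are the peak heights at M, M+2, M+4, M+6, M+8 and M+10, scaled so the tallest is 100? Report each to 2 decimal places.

Expanding (0.3682 + 0.6318)^5:
P(M) = 0.3682^5 = 0.006767
P(M+2) = 5 × 0.3682^4 × 0.6318^1 = 0.058061
P(M+4) = 10 × 0.3682^3 × 0.6318^2 = 0.199256
P(M+6) = 10 × 0.3682^2 × 0.6318^3 = 0.341906
P(M+8) = 5 × 0.3682^1 × 0.6318^4 = 0.293341
P(M+10) = 0.6318^5 = 0.100670
The M+6 peak is largest (0.341906); scaling to 100 gives 1.98 : 16.98 : 58.28 : 100.00 : 85.80 : 29.44.

1.98 : 16.98 : 58.28 : 100.00 : 85.80 : 29.44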